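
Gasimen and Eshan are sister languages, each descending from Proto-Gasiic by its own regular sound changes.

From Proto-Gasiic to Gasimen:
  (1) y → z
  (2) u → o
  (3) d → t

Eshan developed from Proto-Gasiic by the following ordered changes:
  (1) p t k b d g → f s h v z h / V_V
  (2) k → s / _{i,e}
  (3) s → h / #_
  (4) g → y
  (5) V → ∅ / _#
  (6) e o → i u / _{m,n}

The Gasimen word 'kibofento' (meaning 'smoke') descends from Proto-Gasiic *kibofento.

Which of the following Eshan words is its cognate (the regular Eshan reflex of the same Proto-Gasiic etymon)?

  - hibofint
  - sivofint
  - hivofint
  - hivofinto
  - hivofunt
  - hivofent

hivofint

Eshan: *kibofento
  kibofento → kivofento   [intervocalic lenition]
  kivofento → sivofento   [palatalisation]
  sivofento → hivofento   [debuccalisation]
  hivofento (rule 4 does not apply)
  hivofento → hivofent   [apocope]
  hivofent → hivofint   [pre-nasal raising]
  giving Eshan hivofint.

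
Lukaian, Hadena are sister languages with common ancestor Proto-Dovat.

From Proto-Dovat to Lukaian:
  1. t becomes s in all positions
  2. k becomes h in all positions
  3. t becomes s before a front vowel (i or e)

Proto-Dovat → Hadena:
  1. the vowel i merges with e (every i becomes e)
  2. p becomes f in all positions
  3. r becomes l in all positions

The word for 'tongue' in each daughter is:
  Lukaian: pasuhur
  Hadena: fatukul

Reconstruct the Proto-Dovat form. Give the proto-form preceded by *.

Position 1: Lukaian has p, Hadena has f. Lukaian preserves p here (none of its changes turn any other segment into p), so the proto-segment is *p.
Position 5: Lukaian has h, Hadena has k. Hadena preserves k here (none of its changes turn any other segment into k), so the proto-segment is *k.
Position 7: Lukaian has r, Hadena has l. Lukaian preserves r here (none of its changes turn any other segment into r), so the proto-segment is *r.
This points to *patukur. Verify forward in each daughter:
Lukaian: *patukur
  patukur → pasukur   [unconditioned shift]
  pasukur → pasuhur   [unconditioned shift]
  pasuhur (rule 3 does not apply)
  giving Lukaian pasuhur.
Hadena: start from *patukur.
  rule 1: no change — patukur
  rule 2 (unconditioned shift): patukur → fatukur
  rule 3 (unconditioned shift): fatukur → fatukul
  ⇒ Hadena fatukul
*patukur is the unique common source.

*patukur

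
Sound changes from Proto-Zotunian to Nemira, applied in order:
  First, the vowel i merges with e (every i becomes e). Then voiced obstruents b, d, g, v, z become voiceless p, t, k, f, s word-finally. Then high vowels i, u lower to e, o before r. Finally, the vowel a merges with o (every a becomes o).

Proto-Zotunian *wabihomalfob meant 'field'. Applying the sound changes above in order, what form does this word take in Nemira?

Nemira: *wabihomalfob
  wabihomalfob → wabehomalfob   [vowel merger]
  wabehomalfob → wabehomalfop   [final devoicing]
  wabehomalfop (rule 3 does not apply)
  wabehomalfop → wobehomolfop   [vowel merger]
  giving Nemira wobehomolfop.

wobehomolfop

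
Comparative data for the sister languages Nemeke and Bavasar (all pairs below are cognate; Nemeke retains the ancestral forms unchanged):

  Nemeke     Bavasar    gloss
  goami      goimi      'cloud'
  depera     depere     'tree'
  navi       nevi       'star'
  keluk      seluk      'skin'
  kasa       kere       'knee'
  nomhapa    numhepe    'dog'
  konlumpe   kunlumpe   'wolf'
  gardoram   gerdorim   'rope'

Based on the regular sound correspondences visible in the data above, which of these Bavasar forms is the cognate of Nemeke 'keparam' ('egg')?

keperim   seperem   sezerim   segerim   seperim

keluk ~ seluk — Nemeke k corresponds to Bavasar s word-initially before a front vowel.
gardoram ~ gerdorim — Nemeke a corresponds to Bavasar e after a consonant, before r.
gardoram ~ gerdorim — Nemeke a corresponds to Bavasar i after a consonant, before a nasal.
Applying these to Nemeke 'keparam':
  keparam → separam   (k→s word-initially before a front vowel)
  separam → seperam   (a→e after a consonant, before r)
  seperam → seperim   (a→i after a consonant, before a nasal)
So the Bavasar cognate is 'seperim'.

seperim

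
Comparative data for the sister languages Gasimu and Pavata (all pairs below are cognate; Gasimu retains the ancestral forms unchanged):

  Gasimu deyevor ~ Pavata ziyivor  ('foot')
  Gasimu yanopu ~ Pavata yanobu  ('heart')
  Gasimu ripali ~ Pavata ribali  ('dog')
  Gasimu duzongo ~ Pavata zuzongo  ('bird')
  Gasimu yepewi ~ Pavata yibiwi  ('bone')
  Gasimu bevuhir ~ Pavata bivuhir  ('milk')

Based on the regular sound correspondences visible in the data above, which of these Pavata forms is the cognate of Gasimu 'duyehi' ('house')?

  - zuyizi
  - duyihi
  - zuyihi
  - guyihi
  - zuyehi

duzongo ~ zuzongo — Gasimu d corresponds to Pavata z word-initially before a back vowel.
deyevor ~ ziyivor, yepewi ~ yibiwi — Gasimu e corresponds to Pavata i after a consonant, before a consonant other than r, m, n, p, b, f, v.
Applying these to Gasimu 'duyehi':
  duyehi → zuyehi   (d→z word-initially before a back vowel)
  zuyehi → zuyihi   (e→i after a consonant, before a consonant other than r, m, n, p, b, f, v)
So the Pavata cognate is 'zuyihi'.

zuyihi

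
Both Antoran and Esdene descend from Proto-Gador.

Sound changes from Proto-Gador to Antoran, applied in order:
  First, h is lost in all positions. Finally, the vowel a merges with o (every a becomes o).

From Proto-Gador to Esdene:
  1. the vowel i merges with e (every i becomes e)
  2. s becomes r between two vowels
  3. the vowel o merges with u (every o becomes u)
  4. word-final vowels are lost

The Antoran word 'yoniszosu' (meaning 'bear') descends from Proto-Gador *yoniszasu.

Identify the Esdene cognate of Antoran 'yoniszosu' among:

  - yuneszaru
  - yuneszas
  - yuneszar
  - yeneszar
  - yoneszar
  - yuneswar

yuneszar

Esdene: *yoniszasu > yoneszasu > yoneszaru > yuneszaru > yuneszar  (by vowel merger, rhotacism, vowel merger, apocope)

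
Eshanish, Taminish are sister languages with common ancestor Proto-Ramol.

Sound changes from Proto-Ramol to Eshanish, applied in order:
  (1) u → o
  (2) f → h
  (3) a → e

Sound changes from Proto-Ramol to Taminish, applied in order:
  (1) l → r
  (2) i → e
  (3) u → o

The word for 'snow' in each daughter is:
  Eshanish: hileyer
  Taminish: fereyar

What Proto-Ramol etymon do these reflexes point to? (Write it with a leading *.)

*fileyar

Position 1: Eshanish has h, Taminish has f. Taminish preserves f here (none of its changes turn any other segment into f), so the proto-segment is *f.
Position 2: Eshanish has i, Taminish has e. Eshanish preserves i here (none of its changes turn any other segment into i), so the proto-segment is *i.
Verify the candidate proto-form against each daughter:
Eshanish: *fileyar
  fileyar (rule 1 does not apply)
  fileyar → hileyar   [unconditioned shift]
  hileyar → hileyer   [vowel merger]
  giving Eshanish hileyer.
Taminish: *fileyar > fireyar > fereyar  (by unconditioned shift, vowel merger)
*fileyar is the unique common source.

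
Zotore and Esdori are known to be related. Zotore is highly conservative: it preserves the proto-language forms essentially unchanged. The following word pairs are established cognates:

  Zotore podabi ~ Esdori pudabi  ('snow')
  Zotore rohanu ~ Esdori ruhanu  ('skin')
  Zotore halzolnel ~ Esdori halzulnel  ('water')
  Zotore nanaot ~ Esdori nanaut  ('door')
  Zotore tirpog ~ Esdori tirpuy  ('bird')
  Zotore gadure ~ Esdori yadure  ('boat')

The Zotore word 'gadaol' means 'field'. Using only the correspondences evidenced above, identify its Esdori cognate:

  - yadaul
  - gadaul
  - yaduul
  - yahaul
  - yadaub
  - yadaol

yadaul

gadure ~ yadure — Zotore g corresponds to Esdori y word-initially before a back vowel.
nanaot ~ nanaut — Zotore o corresponds to Esdori u after a vowel, before a consonant other than r, m, n, p, b, f, v.
Applying these to Zotore 'gadaol':
  gadaol → yadaol   (g→y word-initially before a back vowel)
  yadaol → yadaul   (o→u after a vowel, before a consonant other than r, m, n, p, b, f, v)
So the Esdori cognate is 'yadaul'.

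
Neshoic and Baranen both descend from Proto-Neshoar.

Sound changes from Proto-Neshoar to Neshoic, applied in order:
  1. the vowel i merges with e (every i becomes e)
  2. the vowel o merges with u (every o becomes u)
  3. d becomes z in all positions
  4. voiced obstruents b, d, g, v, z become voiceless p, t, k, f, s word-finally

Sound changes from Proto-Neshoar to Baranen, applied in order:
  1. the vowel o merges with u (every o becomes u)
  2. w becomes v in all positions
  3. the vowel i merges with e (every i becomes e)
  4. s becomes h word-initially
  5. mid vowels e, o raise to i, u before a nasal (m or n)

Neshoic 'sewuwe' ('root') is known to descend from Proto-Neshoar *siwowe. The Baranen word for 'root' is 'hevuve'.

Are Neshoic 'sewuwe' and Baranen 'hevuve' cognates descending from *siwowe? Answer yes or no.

yes

Derive the expected Baranen reflex of *siwowe:
Baranen: start from *siwowe.
  rule 1 (vowel merger): siwowe → siwuwe
  rule 2 (unconditioned shift): siwuwe → sivuve
  rule 3 (vowel merger): sivuve → sevuve
  rule 4 (debuccalisation): sevuve → hevuve
  rule 5: no change — hevuve
  ⇒ Baranen hevuve
Baranen 'hevuve' matches the regular reflex exactly, so the pair is cognate.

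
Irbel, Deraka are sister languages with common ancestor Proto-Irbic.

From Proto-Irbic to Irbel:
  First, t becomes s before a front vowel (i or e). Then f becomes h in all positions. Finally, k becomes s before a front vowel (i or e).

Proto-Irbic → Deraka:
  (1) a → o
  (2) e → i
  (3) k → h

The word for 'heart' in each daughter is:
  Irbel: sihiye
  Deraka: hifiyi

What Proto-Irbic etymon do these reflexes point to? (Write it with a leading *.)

Position 6: Irbel has e, Deraka has i. Irbel preserves e here (none of its changes turn any other segment into e), so the proto-segment is *e.
Position 1: Irbel has s, Deraka has h. Taking the neighbouring segments as reconstructed: Irbel s could go back to *t or *k or *s; Deraka h could go back to *k or *h — the one source consistent with every daughter is *k.
Position 3: Irbel has h, Deraka has f. Deraka preserves f here (none of its changes turn any other segment into f), so the proto-segment is *f.
This points to *kifiye. Verify forward in each daughter:
Irbel: *kifiye
  kifiye (rule 1 does not apply)
  kifiye → kihiye   [unconditioned shift]
  kihiye → sihiye   [palatalisation]
  giving Irbel sihiye.
Deraka: *kifiye > kifiyi > hifiyi  (by vowel merger, unconditioned shift)
Only *kifiye yields all of Irbel sihiye, Deraka hifiyi.

*kifiye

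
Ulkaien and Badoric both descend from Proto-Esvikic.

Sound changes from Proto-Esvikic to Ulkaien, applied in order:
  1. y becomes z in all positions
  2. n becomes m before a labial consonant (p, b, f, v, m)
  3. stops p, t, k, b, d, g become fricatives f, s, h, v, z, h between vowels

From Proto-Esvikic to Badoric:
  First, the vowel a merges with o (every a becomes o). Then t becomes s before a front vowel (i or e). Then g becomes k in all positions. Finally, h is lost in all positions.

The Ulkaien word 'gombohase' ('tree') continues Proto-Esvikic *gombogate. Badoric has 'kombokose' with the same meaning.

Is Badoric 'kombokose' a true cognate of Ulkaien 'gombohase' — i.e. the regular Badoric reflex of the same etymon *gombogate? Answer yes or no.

yes

Derive the expected Badoric reflex of *gombogate:
Badoric: *gombogate
  gombogate → gombogote   [vowel merger]
  gombogote → gombogose   [palatalisation]
  gombogose → kombokose   [unconditioned shift]
  kombokose (rule 4 does not apply)
  giving Badoric kombokose.
Badoric 'kombokose' matches the regular reflex exactly, so the pair is cognate.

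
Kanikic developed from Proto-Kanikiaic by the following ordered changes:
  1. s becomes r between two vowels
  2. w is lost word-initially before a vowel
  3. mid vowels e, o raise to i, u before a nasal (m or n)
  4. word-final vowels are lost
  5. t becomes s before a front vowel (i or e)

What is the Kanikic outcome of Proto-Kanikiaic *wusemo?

urim

Kanikic: *wusemo
  wusemo → wuremo   [rhotacism]
  wuremo → uremo   [glide loss]
  uremo → urimo   [pre-nasal raising]
  urimo → urim   [apocope]
  urim (rule 5 does not apply)
  giving Kanikic urim.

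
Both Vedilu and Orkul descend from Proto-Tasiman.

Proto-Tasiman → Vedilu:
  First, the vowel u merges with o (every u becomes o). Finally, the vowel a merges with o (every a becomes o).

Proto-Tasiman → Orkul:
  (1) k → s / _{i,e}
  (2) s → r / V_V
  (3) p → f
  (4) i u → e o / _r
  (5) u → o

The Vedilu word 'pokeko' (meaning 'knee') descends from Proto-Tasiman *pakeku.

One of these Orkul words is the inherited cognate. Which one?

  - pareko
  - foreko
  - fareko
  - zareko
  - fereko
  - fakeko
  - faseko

Orkul: *pakeku > paseku > pareku > fareku > fareko  (by palatalisation, rhotacism, unconditioned shift, vowel merger)
Only 'fareko' matches the regular Orkul development of *pakeku.

fareko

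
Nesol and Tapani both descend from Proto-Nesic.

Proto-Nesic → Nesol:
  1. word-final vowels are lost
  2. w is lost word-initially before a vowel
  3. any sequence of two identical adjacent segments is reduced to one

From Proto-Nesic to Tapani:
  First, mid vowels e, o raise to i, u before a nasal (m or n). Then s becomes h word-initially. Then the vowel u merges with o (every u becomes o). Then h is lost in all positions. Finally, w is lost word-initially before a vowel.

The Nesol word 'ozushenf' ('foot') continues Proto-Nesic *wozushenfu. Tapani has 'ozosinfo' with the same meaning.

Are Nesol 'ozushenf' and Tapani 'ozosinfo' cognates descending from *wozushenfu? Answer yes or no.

yes

Derive the expected Tapani reflex of *wozushenfu:
Tapani: start from *wozushenfu.
  rule 1 (pre-nasal raising): wozushenfu → wozushinfu
  rule 2: no change — wozushinfu
  rule 3 (vowel merger): wozushinfu → wozoshinfo
  rule 4 (h-loss): wozoshinfo → wozosinfo
  rule 5 (glide loss): wozosinfo → ozosinfo
  ⇒ Tapani ozosinfo
Tapani 'ozosinfo' matches the regular reflex exactly, so the pair is cognate.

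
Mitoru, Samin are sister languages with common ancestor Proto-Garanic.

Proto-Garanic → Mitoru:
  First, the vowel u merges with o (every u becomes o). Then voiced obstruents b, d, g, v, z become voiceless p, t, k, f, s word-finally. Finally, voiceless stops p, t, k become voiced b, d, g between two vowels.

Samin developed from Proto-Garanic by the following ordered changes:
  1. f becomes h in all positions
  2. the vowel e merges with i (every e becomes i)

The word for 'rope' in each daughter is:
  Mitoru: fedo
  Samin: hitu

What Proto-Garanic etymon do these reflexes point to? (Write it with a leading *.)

*fetu

Position 2: Mitoru has e, Samin has i. Mitoru preserves e here (none of its changes turn any other segment into e), so the proto-segment is *e.
Position 4: Mitoru has o, Samin has u. Samin preserves u here (none of its changes turn any other segment into u), so the proto-segment is *u.
Position 1: Mitoru has f, Samin has h. Taking the neighbouring segments as reconstructed: Mitoru f can only go back to *f; Samin h could go back to *f or *h — the one source consistent with every daughter is *f.
This points to *fetu. Verify forward in each daughter:
Mitoru: *fetu
  fetu → feto   [vowel merger]
  feto (rule 2 does not apply)
  feto → fedo   [intervocalic voicing]
  giving Mitoru fedo.
Samin: *fetu
  fetu → hetu   [unconditioned shift]
  hetu → hitu   [vowel merger]
  giving Samin hitu.
*fetu is the unique common source.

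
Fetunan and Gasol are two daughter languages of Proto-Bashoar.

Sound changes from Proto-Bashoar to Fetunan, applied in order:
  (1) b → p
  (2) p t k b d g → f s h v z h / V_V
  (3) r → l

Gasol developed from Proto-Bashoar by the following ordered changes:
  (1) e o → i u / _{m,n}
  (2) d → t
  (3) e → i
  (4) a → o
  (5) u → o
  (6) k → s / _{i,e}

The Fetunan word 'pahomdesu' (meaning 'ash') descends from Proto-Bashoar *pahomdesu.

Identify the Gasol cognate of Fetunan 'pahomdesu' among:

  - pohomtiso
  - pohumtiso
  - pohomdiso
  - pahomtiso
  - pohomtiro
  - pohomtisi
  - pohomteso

pohomtiso

Gasol: start from *pahomdesu.
  rule 1 (pre-nasal raising): pahomdesu → pahumdesu
  rule 2 (unconditioned shift): pahumdesu → pahumtesu
  rule 3 (vowel merger): pahumtesu → pahumtisu
  rule 4 (vowel merger): pahumtisu → pohumtisu
  rule 5 (vowel merger): pohumtisu → pohomtiso
  rule 6: no change — pohomtiso
  ⇒ Gasol pohomtiso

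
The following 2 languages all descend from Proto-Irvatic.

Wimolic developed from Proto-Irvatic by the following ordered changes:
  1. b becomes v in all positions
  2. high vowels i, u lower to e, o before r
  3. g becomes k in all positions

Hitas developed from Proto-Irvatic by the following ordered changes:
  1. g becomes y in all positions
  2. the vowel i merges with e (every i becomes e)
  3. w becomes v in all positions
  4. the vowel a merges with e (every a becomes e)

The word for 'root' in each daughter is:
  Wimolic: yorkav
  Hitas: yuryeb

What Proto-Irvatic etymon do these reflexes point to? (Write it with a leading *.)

Position 2: Wimolic has o, Hitas has u. Hitas preserves u here (none of its changes turn any other segment into u), so the proto-segment is *u.
Position 6: Wimolic has v, Hitas has b. Hitas preserves b here (none of its changes turn any other segment into b), so the proto-segment is *b.
Position 5: Wimolic has a, Hitas has e. Wimolic preserves a here (none of its changes turn any other segment into a), so the proto-segment is *a.
Verify the candidate proto-form against each daughter:
Wimolic: *yurgab > yurgav > yorgav > yorkav  (by unconditioned shift, pre-rhotic lowering, unconditioned shift)
Hitas: *yurgab
  yurgab → yuryab   [unconditioned shift]
  yuryab (rule 2 does not apply)
  yuryab (rule 3 does not apply)
  yuryab → yuryeb   [vowel merger]
  giving Hitas yuryeb.
No other proto-form is consistent with every reflex, so the reconstruction is *yurgab.

*yurgab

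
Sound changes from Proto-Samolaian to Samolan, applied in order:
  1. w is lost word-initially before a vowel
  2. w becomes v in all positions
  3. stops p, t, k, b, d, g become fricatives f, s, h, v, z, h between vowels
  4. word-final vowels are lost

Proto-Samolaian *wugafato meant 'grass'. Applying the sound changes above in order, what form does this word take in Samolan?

uhafas

Samolan: start from *wugafato.
  rule 1 (glide loss): wugafato → ugafato
  rule 2: no change — ugafato
  rule 3 (intervocalic lenition): ugafato → uhafaso
  rule 4 (apocope): uhafaso → uhafas
  ⇒ Samolan uhafas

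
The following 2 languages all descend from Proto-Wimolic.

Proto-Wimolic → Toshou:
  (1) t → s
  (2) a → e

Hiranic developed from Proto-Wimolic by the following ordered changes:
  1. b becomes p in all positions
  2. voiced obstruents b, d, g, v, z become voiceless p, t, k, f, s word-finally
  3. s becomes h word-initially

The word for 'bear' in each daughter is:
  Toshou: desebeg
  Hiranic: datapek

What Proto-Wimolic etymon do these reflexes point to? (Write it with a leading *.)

Position 2: Toshou has e, Hiranic has a. Hiranic preserves a here (none of its changes turn any other segment into a), so the proto-segment is *a.
Position 3: Toshou has s, Hiranic has t. Taking the neighbouring segments as reconstructed: Toshou s could go back to *t or *s; Hiranic t can only go back to *t — the one source consistent with every daughter is *t.
Position 4: Toshou has e, Hiranic has a. Hiranic preserves a here (none of its changes turn any other segment into a), so the proto-segment is *a.
This points to *databeg. Verify forward in each daughter:
Toshou: *databeg
  databeg → dasabeg   [unconditioned shift]
  dasabeg → desebeg   [vowel merger]
  giving Toshou desebeg.
Hiranic: *databeg
  databeg → datapeg   [unconditioned shift]
  datapeg → datapek   [final devoicing]
  datapek (rule 3 does not apply)
  giving Hiranic datapek.
No other proto-form is consistent with every reflex, so the reconstruction is *databeg.

*databeg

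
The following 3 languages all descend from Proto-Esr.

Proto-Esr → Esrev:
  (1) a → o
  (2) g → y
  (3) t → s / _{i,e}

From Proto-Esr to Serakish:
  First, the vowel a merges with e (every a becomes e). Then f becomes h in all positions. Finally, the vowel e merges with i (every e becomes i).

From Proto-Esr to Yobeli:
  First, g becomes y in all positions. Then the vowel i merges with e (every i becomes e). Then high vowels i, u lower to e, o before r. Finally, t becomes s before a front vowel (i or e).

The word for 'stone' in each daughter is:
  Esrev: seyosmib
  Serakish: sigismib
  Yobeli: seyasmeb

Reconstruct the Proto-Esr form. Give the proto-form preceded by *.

*segasmib

Position 4: Esrev has o, Serakish has i, Yobeli has a. Yobeli preserves a here (none of its changes turn any other segment into a), so the proto-segment is *a.
Position 7: Esrev has i, Serakish has i, Yobeli has e. Esrev preserves i here (none of its changes turn any other segment into i), so the proto-segment is *i.
Position 3: Esrev has y, Serakish has g, Yobeli has y. Serakish preserves g here (none of its changes turn any other segment into g), so the proto-segment is *g.
Verify the candidate proto-form against each daughter:
Esrev: start from *segasmib.
  rule 1 (vowel merger): segasmib → segosmib
  rule 2 (unconditioned shift): segosmib → seyosmib
  rule 3: no change — seyosmib
  ⇒ Esrev seyosmib
Serakish: *segasmib
  segasmib → segesmib   [vowel merger]
  segesmib (rule 2 does not apply)
  segesmib → sigismib   [vowel merger]
  giving Serakish sigismib.
Yobeli: start from *segasmib.
  rule 1 (unconditioned shift): segasmib → seyasmib
  rule 2 (vowel merger): seyasmib → seyasmeb
  rule 3: no change — seyasmeb
  rule 4: no change — seyasmeb
  ⇒ Yobeli seyasmeb
Only *segasmib yields all of Esrev seyosmib, Serakish sigismib, Yobeli seyasmeb.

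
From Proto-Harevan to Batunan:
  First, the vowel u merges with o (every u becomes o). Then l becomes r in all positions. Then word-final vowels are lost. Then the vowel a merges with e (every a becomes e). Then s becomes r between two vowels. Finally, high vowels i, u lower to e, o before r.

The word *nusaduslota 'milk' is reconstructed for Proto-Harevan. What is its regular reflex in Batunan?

noredosrot

Batunan: start from *nusaduslota.
  rule 1 (vowel merger): nusaduslota → nosadoslota
  rule 2 (unconditioned shift): nosadoslota → nosadosrota
  rule 3 (apocope): nosadosrota → nosadosrot
  rule 4 (vowel merger): nosadosrot → nosedosrot
  rule 5 (rhotacism): nosedosrot → noredosrot
  rule 6: no change — noredosrot
  ⇒ Batunan noredosrot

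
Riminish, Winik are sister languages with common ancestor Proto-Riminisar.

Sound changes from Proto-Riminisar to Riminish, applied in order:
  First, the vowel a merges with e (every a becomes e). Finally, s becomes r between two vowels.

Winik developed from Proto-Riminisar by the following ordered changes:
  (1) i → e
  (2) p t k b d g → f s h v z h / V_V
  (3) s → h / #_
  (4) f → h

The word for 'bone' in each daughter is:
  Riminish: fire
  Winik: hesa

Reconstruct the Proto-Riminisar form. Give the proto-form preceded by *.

Position 2: Riminish has i, Winik has e. Riminish preserves i here (none of its changes turn any other segment into i), so the proto-segment is *i.
Position 4: Riminish has e, Winik has a. Winik preserves a here (none of its changes turn any other segment into a), so the proto-segment is *a.
Verify the candidate proto-form against each daughter:
Riminish: *fisa > fise > fire  (by vowel merger, rhotacism)
Winik: *fisa
  fisa → fesa   [vowel merger]
  fesa (rule 2 does not apply)
  fesa (rule 3 does not apply)
  fesa → hesa   [unconditioned shift]
  giving Winik hesa.
No other proto-form is consistent with every reflex, so the reconstruction is *fisa.

*fisa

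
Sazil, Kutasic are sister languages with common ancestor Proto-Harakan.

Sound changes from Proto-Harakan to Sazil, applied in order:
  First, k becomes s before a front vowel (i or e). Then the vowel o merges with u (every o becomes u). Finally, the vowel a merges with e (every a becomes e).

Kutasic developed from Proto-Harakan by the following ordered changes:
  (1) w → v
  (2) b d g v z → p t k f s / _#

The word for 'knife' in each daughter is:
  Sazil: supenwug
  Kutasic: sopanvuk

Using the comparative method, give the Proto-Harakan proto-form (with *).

*sopanwug

Position 6: Sazil has w, Kutasic has v. Sazil preserves w here (none of its changes turn any other segment into w), so the proto-segment is *w.
Position 2: Sazil has u, Kutasic has o. Kutasic preserves o here (none of its changes turn any other segment into o), so the proto-segment is *o.
Position 4: Sazil has e, Kutasic has a. Kutasic preserves a here (none of its changes turn any other segment into a), so the proto-segment is *a.
This points to *sopanwug. Verify forward in each daughter:
Sazil: start from *sopanwug.
  rule 1: no change — sopanwug
  rule 2 (vowel merger): sopanwug → supanwug
  rule 3 (vowel merger): supanwug → supenwug
  ⇒ Sazil supenwug
Kutasic: *sopanwug > sopanvug > sopanvuk  (by unconditioned shift, final devoicing)
Only *sopanwug yields all of Sazil supenwug, Kutasic sopanvuk.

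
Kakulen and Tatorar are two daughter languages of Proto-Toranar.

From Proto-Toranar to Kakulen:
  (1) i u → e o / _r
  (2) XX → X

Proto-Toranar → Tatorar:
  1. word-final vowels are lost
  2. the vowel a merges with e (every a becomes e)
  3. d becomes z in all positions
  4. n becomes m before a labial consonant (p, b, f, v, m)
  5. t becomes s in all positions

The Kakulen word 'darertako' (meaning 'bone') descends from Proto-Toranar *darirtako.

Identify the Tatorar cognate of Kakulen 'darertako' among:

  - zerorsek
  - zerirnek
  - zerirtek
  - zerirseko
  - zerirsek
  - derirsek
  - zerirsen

zerirsek

Tatorar: start from *darirtako.
  rule 1 (apocope): darirtako → darirtak
  rule 2 (vowel merger): darirtak → derirtek
  rule 3 (unconditioned shift): derirtek → zerirtek
  rule 4: no change — zerirtek
  rule 5 (unconditioned shift): zerirtek → zerirsek
  ⇒ Tatorar zerirsek
Only 'zerirsek' matches the regular Tatorar development of *darirtako.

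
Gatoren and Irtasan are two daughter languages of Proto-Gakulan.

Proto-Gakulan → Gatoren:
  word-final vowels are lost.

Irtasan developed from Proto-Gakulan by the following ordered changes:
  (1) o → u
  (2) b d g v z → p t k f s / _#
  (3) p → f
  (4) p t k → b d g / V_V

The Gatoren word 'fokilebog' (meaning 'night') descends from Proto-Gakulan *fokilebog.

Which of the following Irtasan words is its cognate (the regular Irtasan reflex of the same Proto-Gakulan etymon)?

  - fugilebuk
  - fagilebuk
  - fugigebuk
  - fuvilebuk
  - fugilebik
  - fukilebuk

Irtasan: start from *fokilebog.
  rule 1 (vowel merger): fokilebog → fukilebug
  rule 2 (final devoicing): fukilebug → fukilebuk
  rule 3: no change — fukilebuk
  rule 4 (intervocalic voicing): fukilebuk → fugilebuk
  ⇒ Irtasan fugilebuk

fugilebuk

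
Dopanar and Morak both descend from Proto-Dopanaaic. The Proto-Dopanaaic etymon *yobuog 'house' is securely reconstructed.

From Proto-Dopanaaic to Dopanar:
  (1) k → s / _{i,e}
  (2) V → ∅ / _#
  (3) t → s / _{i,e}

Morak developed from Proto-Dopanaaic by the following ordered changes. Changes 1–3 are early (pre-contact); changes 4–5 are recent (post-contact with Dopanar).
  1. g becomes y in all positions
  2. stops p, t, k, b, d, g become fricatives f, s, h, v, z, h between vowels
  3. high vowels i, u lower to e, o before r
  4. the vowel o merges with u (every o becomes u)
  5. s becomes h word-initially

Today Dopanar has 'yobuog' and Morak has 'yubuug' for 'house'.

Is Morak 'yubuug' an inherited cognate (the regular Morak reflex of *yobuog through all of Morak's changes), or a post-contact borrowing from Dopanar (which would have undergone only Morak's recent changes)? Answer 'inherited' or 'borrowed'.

borrowed

If inherited, *yobuog would pass through all of Morak's changes:
Morak: *yobuog
  yobuog → yobuoy   [unconditioned shift]
  yobuoy → yovuoy   [intervocalic lenition]
  yovuoy (rule 3 does not apply)
  yovuoy → yuvuuy   [vowel merger]
  yuvuuy (rule 5 does not apply)
  giving Morak yuvuuy.
If borrowed from Dopanar 'yobuog' after the early changes, it would undergo only the recent ones:
  rule 4 (vowel merger): yobuog → yubuug
  rule 5 (debuccalisation): no change (yubuug)
  ⇒ as a loan: yubuug
Morak 'yubuug' matches the loan outcome 'yubuug', not the inherited 'yuvuuy' — it skipped the early Morak changes, so it was borrowed from Dopanar.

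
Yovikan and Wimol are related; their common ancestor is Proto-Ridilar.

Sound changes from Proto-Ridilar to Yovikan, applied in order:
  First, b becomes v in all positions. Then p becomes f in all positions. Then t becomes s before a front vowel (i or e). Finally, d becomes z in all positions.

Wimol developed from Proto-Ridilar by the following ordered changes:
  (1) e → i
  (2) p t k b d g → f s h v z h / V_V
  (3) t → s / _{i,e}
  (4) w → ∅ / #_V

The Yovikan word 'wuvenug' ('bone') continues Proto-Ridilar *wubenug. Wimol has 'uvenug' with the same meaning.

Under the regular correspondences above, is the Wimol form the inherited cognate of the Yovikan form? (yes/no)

Derive the expected Wimol reflex of *wubenug:
Wimol: *wubenug > wubinug > wuvinug > uvinug  (by vowel merger, intervocalic lenition, glide loss)
The regular Wimol reflex would be 'uvinug', but the attested form is 'uvenug'. The correspondence is irregular, so they are not cognates (the Wimol form has a different source).

no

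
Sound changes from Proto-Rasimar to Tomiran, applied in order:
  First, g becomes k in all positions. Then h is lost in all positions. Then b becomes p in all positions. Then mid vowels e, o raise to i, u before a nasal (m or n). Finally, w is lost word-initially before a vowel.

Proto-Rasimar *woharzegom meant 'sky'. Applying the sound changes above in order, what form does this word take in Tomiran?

Tomiran: start from *woharzegom.
  rule 1 (unconditioned shift): woharzegom → woharzekom
  rule 2 (h-loss): woharzekom → woarzekom
  rule 3: no change — woarzekom
  rule 4 (pre-nasal raising): woarzekom → woarzekum
  rule 5 (glide loss): woarzekum → oarzekum
  ⇒ Tomiran oarzekum

oarzekum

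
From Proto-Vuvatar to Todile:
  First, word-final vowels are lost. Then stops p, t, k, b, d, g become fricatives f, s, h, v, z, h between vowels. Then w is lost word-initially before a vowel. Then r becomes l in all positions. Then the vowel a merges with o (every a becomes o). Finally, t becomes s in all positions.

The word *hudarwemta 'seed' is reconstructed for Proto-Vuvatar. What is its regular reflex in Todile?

Todile: *hudarwemta > hudarwemt > huzarwemt > huzalwemt > huzolwemt > huzolwems  (by apocope, intervocalic lenition, unconditioned shift, vowel merger, unconditioned shift)

huzolwems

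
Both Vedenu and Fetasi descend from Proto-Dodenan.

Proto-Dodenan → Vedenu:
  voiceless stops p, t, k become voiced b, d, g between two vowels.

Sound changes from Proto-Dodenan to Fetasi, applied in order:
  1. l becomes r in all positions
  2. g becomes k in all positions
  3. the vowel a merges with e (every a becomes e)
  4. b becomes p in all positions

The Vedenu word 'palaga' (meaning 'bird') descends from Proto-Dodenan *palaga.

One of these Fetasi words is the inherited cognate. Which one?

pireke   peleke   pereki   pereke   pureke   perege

Fetasi: *palaga
  palaga → paraga   [unconditioned shift]
  paraga → paraka   [unconditioned shift]
  paraka → pereke   [vowel merger]
  pereke (rule 4 does not apply)
  giving Fetasi pereke.
The other candidates each miss or misapply at least one Fetasi change.

pereke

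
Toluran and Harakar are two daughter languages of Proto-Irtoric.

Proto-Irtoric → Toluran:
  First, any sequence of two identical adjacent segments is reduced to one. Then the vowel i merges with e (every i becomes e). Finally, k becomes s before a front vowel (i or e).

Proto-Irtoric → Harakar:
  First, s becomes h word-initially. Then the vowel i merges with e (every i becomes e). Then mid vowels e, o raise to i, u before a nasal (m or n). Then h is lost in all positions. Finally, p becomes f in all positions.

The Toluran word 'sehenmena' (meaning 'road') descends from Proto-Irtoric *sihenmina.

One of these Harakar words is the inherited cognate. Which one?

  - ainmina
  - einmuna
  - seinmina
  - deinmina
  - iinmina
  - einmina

Harakar: start from *sihenmina.
  rule 1 (debuccalisation): sihenmina → hihenmina
  rule 2 (vowel merger): hihenmina → hehenmena
  rule 3 (pre-nasal raising): hehenmena → hehinmina
  rule 4 (h-loss): hehinmina → einmina
  rule 5: no change — einmina
  ⇒ Harakar einmina
The other candidates each miss or misapply at least one Harakar change.

einmina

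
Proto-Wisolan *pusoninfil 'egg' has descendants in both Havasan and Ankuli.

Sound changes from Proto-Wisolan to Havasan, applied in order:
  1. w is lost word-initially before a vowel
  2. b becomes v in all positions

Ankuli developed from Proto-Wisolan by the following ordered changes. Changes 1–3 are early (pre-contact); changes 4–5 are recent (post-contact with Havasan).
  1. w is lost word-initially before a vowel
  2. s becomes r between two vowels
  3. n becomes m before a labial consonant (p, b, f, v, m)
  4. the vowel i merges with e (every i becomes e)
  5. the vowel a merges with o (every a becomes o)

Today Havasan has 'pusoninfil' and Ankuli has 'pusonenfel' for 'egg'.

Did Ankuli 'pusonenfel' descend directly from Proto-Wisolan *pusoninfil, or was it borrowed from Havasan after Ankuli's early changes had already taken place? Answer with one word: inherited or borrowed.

If inherited, *pusoninfil would pass through all of Ankuli's changes:
Ankuli: *pusoninfil > puroninfil > puronimfil > puronemfel  (by rhotacism, nasal place assimilation, vowel merger)
If borrowed from Havasan 'pusoninfil' after the early changes, it would undergo only the recent ones:
  rule 4 (vowel merger): pusoninfil → pusonenfel
  rule 5 (vowel merger): no change (pusonenfel)
  ⇒ as a loan: pusonenfel
Ankuli 'pusonenfel' matches the loan outcome 'pusonenfel', not the inherited 'puronemfel' — it skipped the early Ankuli changes, so it was borrowed from Havasan.

borrowed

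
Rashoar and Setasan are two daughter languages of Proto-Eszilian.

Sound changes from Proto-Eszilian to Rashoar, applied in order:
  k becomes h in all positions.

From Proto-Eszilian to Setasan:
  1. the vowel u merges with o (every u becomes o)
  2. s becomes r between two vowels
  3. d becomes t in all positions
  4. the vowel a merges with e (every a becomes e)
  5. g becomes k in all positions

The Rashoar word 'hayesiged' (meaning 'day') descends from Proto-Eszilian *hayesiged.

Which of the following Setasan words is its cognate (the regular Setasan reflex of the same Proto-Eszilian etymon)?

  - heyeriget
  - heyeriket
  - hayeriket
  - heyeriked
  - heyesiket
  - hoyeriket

Setasan: start from *hayesiged.
  rule 1: no change — hayesiged
  rule 2 (rhotacism): hayesiged → hayeriged
  rule 3 (unconditioned shift): hayeriged → hayeriget
  rule 4 (vowel merger): hayeriget → heyeriget
  rule 5 (unconditioned shift): heyeriget → heyeriket
  ⇒ Setasan heyeriket
Among the options, 'heyeriket' alone shows every Setasan change applied in order.

heyeriket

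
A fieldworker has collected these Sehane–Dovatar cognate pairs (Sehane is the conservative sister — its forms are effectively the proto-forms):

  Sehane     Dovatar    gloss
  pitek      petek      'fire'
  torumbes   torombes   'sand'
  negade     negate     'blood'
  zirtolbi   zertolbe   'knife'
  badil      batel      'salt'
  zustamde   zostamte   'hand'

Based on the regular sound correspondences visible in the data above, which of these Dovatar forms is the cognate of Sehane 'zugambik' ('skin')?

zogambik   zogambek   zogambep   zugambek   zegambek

zustamde ~ zostamte — Sehane u corresponds to Dovatar o after a consonant, before a consonant other than r, m, n, p, b, f, v.
pitek ~ petek, badil ~ batel — Sehane i corresponds to Dovatar e after a consonant, before a consonant other than r, m, n, p, b, f, v.
Applying these to Sehane 'zugambik':
  zugambik → zogambik   (u→o after a consonant, before a consonant other than r, m, n, p, b, f, v)
  zogambik → zogambek   (i→e after a consonant, before a consonant other than r, m, n, p, b, f, v)
So the Dovatar cognate is 'zogambek'.

zogambek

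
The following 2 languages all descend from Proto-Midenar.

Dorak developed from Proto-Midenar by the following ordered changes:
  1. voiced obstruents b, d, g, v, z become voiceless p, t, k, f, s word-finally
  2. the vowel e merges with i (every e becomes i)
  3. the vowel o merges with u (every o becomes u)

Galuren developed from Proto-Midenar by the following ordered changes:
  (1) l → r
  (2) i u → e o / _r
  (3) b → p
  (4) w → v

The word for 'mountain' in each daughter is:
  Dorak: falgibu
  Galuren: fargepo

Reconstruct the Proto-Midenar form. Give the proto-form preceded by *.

Position 5: Dorak has i, Galuren has e. Taking the neighbouring segments as reconstructed: Dorak i could go back to *e or *i; Galuren e can only go back to *e — the one source consistent with every daughter is *e.
Position 7: Dorak has u, Galuren has o. Taking the neighbouring segments as reconstructed: Dorak u could go back to *o or *u; Galuren o can only go back to *o — the one source consistent with every daughter is *o.
Position 3: Dorak has l, Galuren has r. Dorak preserves l here (none of its changes turn any other segment into l), so the proto-segment is *l.
Verify the candidate proto-form against each daughter:
Dorak: start from *falgebo.
  rule 1: no change — falgebo
  rule 2 (vowel merger): falgebo → falgibo
  rule 3 (vowel merger): falgibo → falgibu
  ⇒ Dorak falgibu
Galuren: start from *falgebo.
  rule 1 (unconditioned shift): falgebo → fargebo
  rule 2: no change — fargebo
  rule 3 (unconditioned shift): fargebo → fargepo
  rule 4: no change — fargepo
  ⇒ Galuren fargepo
No other proto-form is consistent with every reflex, so the reconstruction is *falgebo.

*falgebo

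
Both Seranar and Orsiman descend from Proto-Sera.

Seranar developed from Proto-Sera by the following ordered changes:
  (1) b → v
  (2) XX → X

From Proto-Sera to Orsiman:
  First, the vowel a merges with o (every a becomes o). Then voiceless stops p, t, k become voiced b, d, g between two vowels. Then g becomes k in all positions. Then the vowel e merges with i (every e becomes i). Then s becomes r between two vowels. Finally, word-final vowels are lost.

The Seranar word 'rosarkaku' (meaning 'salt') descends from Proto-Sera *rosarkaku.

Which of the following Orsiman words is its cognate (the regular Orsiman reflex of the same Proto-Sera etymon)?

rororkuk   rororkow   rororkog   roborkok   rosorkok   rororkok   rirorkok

rororkok

Orsiman: *rosarkaku
  rosarkaku → rosorkoku   [vowel merger]
  rosorkoku → rosorkogu   [intervocalic voicing]
  rosorkogu → rosorkoku   [unconditioned shift]
  rosorkoku (rule 4 does not apply)
  rosorkoku → rororkoku   [rhotacism]
  rororkoku → rororkok   [apocope]
  giving Orsiman rororkok.
Among the options, 'rororkok' alone shows every Orsiman change applied in order.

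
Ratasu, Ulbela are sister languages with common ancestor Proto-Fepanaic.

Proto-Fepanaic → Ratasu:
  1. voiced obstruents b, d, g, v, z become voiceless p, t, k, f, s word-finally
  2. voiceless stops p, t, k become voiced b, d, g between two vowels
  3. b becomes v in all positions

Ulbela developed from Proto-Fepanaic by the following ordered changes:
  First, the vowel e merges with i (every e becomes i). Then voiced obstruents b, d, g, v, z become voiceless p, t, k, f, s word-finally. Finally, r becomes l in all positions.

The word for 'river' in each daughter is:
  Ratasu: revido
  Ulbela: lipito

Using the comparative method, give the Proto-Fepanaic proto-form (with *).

*repito

Position 5: Ratasu has d, Ulbela has t. Taking the neighbouring segments as reconstructed: Ratasu d could go back to *t or *d; Ulbela t can only go back to *t — the one source consistent with every daughter is *t.
Position 2: Ratasu has e, Ulbela has i. Ratasu preserves e here (none of its changes turn any other segment into e), so the proto-segment is *e.
Position 3: Ratasu has v, Ulbela has p. Taking the neighbouring segments as reconstructed: Ratasu v could go back to *p or *b or *v; Ulbela p can only go back to *p — the one source consistent with every daughter is *p.
Verify the candidate proto-form against each daughter:
Ratasu: *repito
  repito (rule 1 does not apply)
  repito → rebido   [intervocalic voicing]
  rebido → revido   [unconditioned shift]
  giving Ratasu revido.
Ulbela: *repito
  repito → ripito   [vowel merger]
  ripito (rule 2 does not apply)
  ripito → lipito   [unconditioned shift]
  giving Ulbela lipito.
Only *repito yields all of Ratasu revido, Ulbela lipito.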